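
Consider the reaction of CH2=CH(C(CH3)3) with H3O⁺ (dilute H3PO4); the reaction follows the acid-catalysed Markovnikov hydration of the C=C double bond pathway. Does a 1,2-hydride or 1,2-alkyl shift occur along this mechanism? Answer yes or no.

The first-formed carbocation is secondary.
The adjacent tert-butyl carbon has no hydrogen but bears methyl groups; migration of one methyl with its bonding pair (a 1,2-methyl shift) places the charge on a tertiary centre.
Tertiary is more stable than secondary, so the shift occurs.

yes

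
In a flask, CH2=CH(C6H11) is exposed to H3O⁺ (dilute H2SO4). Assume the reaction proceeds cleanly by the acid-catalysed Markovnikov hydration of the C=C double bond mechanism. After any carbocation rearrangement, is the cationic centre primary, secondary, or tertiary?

Step 1: Electrophilic addition begins with the π(C=C) electrons forming a bond to the proton of H3O⁺. Following Markovnikov's rule, the resulting cation is secondary. H2O is released.
Step 2: A hydride (H with its bonding pair) migrates from the adjacent cyclohexyl carbon to the cationic centre — a 1,2-hydride shift — upgrading the secondary cation to a tertiary one.
The cation rearranges from secondary to tertiary via a 1,2-hydride shift from the adjacent cyclohexyl carbon; the tertiary cation is what reacts next.

tertiary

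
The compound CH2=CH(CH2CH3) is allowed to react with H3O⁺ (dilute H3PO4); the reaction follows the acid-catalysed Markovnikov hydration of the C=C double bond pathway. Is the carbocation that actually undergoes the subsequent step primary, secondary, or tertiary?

secondary

Step 1: The π electrons of the C=C bond attack a proton of H3O⁺; Markovnikov addition places the new C–H on the less-substituted alkene carbon, so the positive charge ends up on the more-substituted carbon — a secondary carbocation. H2O is released.
No single 1,2-shift to an adjacent carbon would give a more-substituted cation, so no rearrangement occurs.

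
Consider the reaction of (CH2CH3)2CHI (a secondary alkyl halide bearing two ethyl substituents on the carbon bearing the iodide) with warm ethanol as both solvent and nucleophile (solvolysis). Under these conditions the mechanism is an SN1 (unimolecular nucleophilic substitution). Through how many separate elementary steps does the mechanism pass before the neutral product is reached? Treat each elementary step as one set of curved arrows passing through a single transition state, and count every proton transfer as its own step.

3

Step 1: Ionisation: the C–I σ-bond cleaves heterolytically; both bonding electrons depart with I⁻, leaving a secondary carbocation at the α-carbon.
(No 1,2-shift: no single shift to an adjacent carbon would give a more stable cation.)
Step 2: Nucleophilic capture: the oxygen of CH3CH2OH bonds to the cationic carbon, producing an oxonium-ion intermediate.
Step 3: Deprotonation of the oxonium oxygen by solvent ethanol yields the neutral ether.
Total: 3 elementary steps.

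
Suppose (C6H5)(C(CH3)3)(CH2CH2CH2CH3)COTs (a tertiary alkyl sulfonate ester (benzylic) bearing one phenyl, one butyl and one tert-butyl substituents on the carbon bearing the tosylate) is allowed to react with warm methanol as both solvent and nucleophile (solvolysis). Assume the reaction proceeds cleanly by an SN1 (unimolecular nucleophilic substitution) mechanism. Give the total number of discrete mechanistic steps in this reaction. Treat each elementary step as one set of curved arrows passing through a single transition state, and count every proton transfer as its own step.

3

Step 1: The C–O bond breaks with both electrons going to the tosylate; TsO⁻ leaves and a tertiary carbocation remains.
(No 1,2-shift: no single shift to an adjacent carbon would give a more stable cation.)
Step 2: A lone pair on the oxygen of CH3OH attacks the carbocation, forming a new C–O σ-bond and an oxonium ion.
Step 3: Proton transfer from the O–H of the oxonium ion to a solvent molecule delivers the neutral ether.
Total: 3 elementary steps.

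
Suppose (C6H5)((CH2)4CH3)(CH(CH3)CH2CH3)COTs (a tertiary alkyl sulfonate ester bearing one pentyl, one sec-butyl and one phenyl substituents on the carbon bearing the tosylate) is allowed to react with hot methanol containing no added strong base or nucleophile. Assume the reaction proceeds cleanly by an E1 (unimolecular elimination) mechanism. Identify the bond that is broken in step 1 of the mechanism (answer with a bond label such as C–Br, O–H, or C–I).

Step 1: Rate-determining heterolysis of the C–O bond gives TsO⁻ and a tertiary carbocation.
The bond broken in this step is the C–O bond.

C–O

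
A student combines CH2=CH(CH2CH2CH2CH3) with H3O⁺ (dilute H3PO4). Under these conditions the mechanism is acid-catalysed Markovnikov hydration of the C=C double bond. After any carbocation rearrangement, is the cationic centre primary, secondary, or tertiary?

Step 1: Electrophilic addition begins with the π(C=C) electrons forming a bond to the proton of H3O⁺. Following Markovnikov's rule, the resulting cation is secondary. H2O is released.
No single 1,2-shift to an adjacent carbon would give a more-substituted cation, so no rearrangement occurs.

secondary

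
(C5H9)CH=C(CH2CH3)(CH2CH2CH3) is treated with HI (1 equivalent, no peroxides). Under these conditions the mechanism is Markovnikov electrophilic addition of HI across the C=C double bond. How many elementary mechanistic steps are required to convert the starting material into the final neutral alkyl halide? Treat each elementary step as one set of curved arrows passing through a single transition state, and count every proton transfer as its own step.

Step 1: Electrophilic addition begins with the π(C=C) electrons forming a bond to the proton of HI. Following Markovnikov's rule, the resulting cation is tertiary. The H–I bond breaks heterolytically, releasing I⁻.
(No 1,2-shift: no single shift to an adjacent carbon would give a more stable cation.)
Step 2: The I⁻ anion donates a lone pair to the carbocation, forming the new C–I σ-bond and giving the neutral alkyl halide.
Total: 2 elementary steps.

2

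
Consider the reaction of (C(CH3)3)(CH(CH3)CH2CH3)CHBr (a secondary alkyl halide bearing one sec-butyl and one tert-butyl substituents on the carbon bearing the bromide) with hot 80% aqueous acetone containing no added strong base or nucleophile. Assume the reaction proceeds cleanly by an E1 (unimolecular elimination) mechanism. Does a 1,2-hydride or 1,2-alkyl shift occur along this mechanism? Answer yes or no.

The first-formed carbocation is secondary.
The adjacent sec-butyl carbon already bears 2 other carbon substituents and has a hydrogen to migrate; after a 1,2-hydride shift from that carbon the positive charge sits on a tertiary centre.
Tertiary is more stable than secondary, so the shift occurs.

yes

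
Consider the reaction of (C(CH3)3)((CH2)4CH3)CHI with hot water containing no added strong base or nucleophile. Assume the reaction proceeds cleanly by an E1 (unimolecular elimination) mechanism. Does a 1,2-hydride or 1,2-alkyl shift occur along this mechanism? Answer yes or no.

yes

The first-formed carbocation is secondary.
The adjacent tert-butyl carbon has no hydrogen but bears methyl groups; migration of one methyl with its bonding pair (a 1,2-methyl shift) places the charge on a tertiary centre.
Tertiary is more stable than secondary, so the shift occurs.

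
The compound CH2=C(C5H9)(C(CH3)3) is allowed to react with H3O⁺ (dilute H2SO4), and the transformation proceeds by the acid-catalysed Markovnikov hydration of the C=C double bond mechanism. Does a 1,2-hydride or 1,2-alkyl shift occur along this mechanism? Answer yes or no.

The first-formed carbocation is tertiary.
No single 1,2-shift to an adjacent carbon would produce a more-substituted cation than the one already present, so no rearrangement occurs.

no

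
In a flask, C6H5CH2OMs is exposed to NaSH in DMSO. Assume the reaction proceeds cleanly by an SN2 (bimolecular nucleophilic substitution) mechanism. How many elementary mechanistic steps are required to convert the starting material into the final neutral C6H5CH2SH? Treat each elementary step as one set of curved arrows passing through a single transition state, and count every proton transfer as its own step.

Step 1: Backside attack by HS⁻ on the carbon bearing the mesylate: the new C–S bond forms as the C–O bond breaks, with Walden inversion at carbon.
Total: 1 elementary step.

1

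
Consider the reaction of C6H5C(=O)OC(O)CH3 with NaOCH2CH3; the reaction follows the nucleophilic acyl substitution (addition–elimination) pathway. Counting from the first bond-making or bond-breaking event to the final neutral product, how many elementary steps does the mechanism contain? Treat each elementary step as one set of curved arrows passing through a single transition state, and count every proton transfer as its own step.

Step 1: A lone pair on the O of CH3CH2O⁻ attacks the electrophilic acyl carbon; the π(C=O) electrons move onto oxygen, giving a tetrahedral intermediate.
Step 2: Elimination step: re-formation of the carbonyl π bond drives out CH3CO2⁻, giving the new acyl compound.
Total: 2 elementary steps.

2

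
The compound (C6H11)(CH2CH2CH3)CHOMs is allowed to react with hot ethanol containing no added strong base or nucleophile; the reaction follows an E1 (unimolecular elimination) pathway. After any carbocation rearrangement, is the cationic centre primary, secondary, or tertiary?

Step 1: Unassisted departure of MsO⁻ (taking the C–O bonding pair) generates a secondary carbocation.
Step 2: A 1,2-hydride shift from the adjacent cyclohexyl carbon moves the positive charge from the secondary centre to an adjacent carbon, generating a more stable tertiary carbocation.
The cation rearranges from secondary to tertiary via a 1,2-hydride shift from the adjacent cyclohexyl carbon; the tertiary cation is what reacts next.

tertiary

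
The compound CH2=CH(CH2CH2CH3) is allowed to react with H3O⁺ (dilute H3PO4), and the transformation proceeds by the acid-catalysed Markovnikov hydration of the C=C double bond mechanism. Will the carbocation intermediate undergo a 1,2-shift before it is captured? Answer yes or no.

no

The first-formed carbocation is secondary.
No single 1,2-shift to an adjacent carbon would produce a more-substituted cation than the one already present, so no rearrangement occurs.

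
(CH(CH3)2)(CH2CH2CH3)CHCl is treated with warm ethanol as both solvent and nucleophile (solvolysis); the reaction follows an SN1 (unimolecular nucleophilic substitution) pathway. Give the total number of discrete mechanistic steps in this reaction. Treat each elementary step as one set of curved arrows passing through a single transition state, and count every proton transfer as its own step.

4

Step 1: Unassisted departure of Cl⁻ (taking the C–Cl bonding pair) generates a secondary carbocation.
Step 2: A 1,2-hydride shift from the adjacent isopropyl carbon moves the positive charge from the secondary centre to an adjacent carbon, generating a more stable tertiary carbocation.
Step 3: CH3CH2OH donates an oxygen lone pair into the empty p orbital of the cation, giving a protonated ether (an oxonium ion).
Step 4: Deprotonation of the oxonium oxygen by solvent ethanol yields the neutral ether.
Total: 4 elementary steps.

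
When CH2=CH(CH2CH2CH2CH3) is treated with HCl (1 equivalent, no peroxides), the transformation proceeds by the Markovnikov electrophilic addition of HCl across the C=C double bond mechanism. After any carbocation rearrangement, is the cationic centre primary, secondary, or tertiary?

secondary

Step 1: The π electrons of the C=C bond attack a proton of HCl; Markovnikov addition places the new C–H on the less-substituted alkene carbon, so the positive charge ends up on the more-substituted carbon — a secondary carbocation. The H–Cl bond breaks heterolytically, releasing Cl⁻.
No single 1,2-shift to an adjacent carbon would give a more-substituted cation, so no rearrangement occurs.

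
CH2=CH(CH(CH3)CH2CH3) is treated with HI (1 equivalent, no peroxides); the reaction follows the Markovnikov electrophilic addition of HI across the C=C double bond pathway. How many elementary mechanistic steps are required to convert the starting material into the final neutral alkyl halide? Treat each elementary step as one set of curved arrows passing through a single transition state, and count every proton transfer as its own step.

Step 1: The π electrons of the C=C bond attack a proton of HI; Markovnikov addition places the new C–H on the less-substituted alkene carbon, so the positive charge ends up on the more-substituted carbon — a secondary carbocation. The H–I bond breaks heterolytically, releasing I⁻.
Step 2: A 1,2-hydride shift from the adjacent sec-butyl carbon moves the positive charge from the secondary centre to an adjacent carbon, generating a more stable tertiary carbocation.
Step 3: Nucleophilic attack by I⁻ on the carbocation completes the addition, giving R–I.
Total: 3 elementary steps.

3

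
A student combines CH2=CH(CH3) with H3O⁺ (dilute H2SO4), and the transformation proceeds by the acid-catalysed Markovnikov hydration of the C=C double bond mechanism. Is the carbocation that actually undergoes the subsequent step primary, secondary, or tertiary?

Step 1: The π electrons of the C=C bond attack a proton of H3O⁺; Markovnikov addition places the new C–H on the less-substituted alkene carbon, so the positive charge ends up on the more-substituted carbon — a secondary carbocation. H2O is released.
No single 1,2-shift to an adjacent carbon would give a more-substituted cation, so no rearrangement occurs.

secondary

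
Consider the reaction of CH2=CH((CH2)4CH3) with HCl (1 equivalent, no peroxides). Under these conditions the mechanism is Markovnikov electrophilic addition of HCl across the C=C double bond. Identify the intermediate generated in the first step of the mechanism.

Step 1: Protonation of the alkene by HCl: the π bond acts as the nucleophile and picks up H⁺, giving the more stable (Markovnikov) secondary carbocation. The H–Cl bond breaks heterolytically, releasing Cl⁻.
After step 1 the species present is a secondary carbocation.

secondary carbocation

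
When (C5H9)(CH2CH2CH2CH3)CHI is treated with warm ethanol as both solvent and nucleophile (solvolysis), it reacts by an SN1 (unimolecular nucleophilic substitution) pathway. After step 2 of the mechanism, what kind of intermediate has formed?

Step 1: Unassisted departure of I⁻ (taking the C–I bonding pair) generates a secondary carbocation.
Step 2: A 1,2-hydride shift from the adjacent cyclopentyl carbon moves the positive charge from the secondary centre to an adjacent carbon, generating a more stable tertiary carbocation.
After step 2 the species present is a tertiary carbocation.

tertiary carbocation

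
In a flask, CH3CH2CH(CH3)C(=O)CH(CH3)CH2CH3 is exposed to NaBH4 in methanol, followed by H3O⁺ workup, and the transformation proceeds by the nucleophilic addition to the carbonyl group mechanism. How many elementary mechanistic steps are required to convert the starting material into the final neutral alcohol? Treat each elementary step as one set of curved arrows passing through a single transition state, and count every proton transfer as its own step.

Step 1: Nucleophilic addition: H⁻ (delivered from BH4⁻) adds to the carbonyl carbon, pushing the π(C=O) electron pair onto oxygen and giving a tetrahedral alkoxide.
Step 2: Protonation of the alkoxide by H3O⁺ workup furnishes an alcohol.
Total: 2 elementary steps.

2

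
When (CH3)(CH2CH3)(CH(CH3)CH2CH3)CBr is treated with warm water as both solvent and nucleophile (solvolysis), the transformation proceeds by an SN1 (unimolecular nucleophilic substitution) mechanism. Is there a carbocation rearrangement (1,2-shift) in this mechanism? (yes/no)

The first-formed carbocation is tertiary.
No single 1,2-shift to an adjacent carbon would produce a more-substituted cation than the one already present, so no rearrangement occurs.

no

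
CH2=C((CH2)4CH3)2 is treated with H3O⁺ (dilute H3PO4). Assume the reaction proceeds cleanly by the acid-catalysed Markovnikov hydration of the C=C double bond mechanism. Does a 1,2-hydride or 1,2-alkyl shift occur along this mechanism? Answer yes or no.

no

The first-formed carbocation is tertiary.
No single 1,2-shift to an adjacent carbon would produce a more-substituted cation than the one already present, so no rearrangement occurs.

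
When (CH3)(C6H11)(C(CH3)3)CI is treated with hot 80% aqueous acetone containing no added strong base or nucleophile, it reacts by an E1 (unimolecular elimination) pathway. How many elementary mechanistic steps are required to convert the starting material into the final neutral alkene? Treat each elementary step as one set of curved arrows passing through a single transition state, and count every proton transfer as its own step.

Step 1: Rate-determining heterolysis of the C–I bond gives I⁻ and a tertiary carbocation.
(No 1,2-shift: no single shift to an adjacent carbon would give a more stable cation.)
Step 2: Loss of a β-proton to a water molecule of the solvent: the C–H bonding pair collapses toward the cationic carbon to form the C=C π bond, yielding the alkene.
Total: 2 elementary steps.

2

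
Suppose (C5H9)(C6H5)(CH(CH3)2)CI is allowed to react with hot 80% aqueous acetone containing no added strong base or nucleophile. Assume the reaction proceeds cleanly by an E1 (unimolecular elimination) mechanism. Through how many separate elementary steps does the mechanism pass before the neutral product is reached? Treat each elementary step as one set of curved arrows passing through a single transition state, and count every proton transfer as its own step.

Step 1: Rate-determining heterolysis of the C–I bond gives I⁻ and a tertiary carbocation.
(No 1,2-shift: no single shift to an adjacent carbon would give a more stable cation.)
Step 2: A water molecule (solvent) deprotonates a β-carbon; as the C–H bond breaks, those electrons form the new alkene π bond.
Total: 2 elementary steps.

2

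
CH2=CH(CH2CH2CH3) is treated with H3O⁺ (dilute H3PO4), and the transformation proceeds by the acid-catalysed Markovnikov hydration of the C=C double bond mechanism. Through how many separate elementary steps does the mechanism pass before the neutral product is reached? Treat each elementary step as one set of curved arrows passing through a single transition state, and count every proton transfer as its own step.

3

Step 1: Protonation of the alkene by H3O⁺: the π bond acts as the nucleophile and picks up H⁺, giving the more stable (Markovnikov) secondary carbocation. H2O is released.
(No 1,2-shift: no single shift to an adjacent carbon would give a more stable cation.)
Step 2: Nucleophilic capture of the cation by H2O produces the protonated alcohol (an oxonium ion).
Step 3: Deprotonation of the oxonium ion by a water molecule delivers the neutral alcohol and regenerates the acid catalyst.
Total: 3 elementary steps.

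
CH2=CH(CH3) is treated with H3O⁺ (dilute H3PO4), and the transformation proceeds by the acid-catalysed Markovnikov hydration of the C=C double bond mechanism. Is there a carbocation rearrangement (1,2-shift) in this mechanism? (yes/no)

The first-formed carbocation is secondary.
No single 1,2-shift to an adjacent carbon would produce a more-substituted cation than the one already present, so no rearrangement occurs.

no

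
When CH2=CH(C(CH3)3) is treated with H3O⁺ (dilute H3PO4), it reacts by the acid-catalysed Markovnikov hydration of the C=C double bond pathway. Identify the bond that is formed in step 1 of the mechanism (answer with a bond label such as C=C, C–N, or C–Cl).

C–H

Step 1: Protonation of the alkene by H3O⁺: the π bond acts as the nucleophile and picks up H⁺, giving the more stable (Markovnikov) secondary carbocation. H2O is released.
The bond formed in this step is the C–H bond.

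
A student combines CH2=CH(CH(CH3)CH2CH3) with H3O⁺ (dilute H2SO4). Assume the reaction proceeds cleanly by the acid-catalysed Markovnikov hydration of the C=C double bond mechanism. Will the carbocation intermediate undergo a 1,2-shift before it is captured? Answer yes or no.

The first-formed carbocation is secondary.
The adjacent sec-butyl carbon already bears 2 other carbon substituents and has a hydrogen to migrate; after a 1,2-hydride shift from that carbon the positive charge sits on a tertiary centre.
Tertiary is more stable than secondary, so the shift occurs.

yes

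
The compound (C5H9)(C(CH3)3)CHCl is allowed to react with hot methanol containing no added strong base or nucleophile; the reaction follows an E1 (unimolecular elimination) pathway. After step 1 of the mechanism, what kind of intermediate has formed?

Step 1: Unassisted departure of Cl⁻ (taking the C–Cl bonding pair) generates a secondary carbocation.
After step 1 the species present is a secondary carbocation.

secondary carbocation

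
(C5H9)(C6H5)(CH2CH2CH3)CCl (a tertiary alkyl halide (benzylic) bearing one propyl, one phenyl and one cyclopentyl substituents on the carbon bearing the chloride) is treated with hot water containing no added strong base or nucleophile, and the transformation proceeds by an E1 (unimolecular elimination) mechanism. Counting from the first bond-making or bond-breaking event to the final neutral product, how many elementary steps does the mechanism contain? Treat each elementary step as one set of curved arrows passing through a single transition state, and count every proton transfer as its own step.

2

Step 1: Rate-determining heterolysis of the C–Cl bond gives Cl⁻ and a tertiary carbocation.
(No 1,2-shift: no single shift to an adjacent carbon would give a more stable cation.)
Step 2: A weak base (a water molecule from the solvent) removes a proton from a carbon adjacent to the cationic centre; the electrons of that C–H bond become the new π(C=C) bond, giving the alkene.
Total: 2 elementary steps.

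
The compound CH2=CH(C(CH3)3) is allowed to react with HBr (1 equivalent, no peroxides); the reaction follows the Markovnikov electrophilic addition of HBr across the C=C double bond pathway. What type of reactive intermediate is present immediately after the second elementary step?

tertiary carbocation

Step 1: Protonation of the alkene by HBr: the π bond acts as the nucleophile and picks up H⁺, giving the more stable (Markovnikov) secondary carbocation. The H–Br bond breaks heterolytically, releasing Br⁻.
Step 2: Carbocation rearrangement: a 1,2-methyl shift from the adjacent tert-butyl carbon converts the initially-formed secondary cation into the more stable tertiary cation.
After step 2 the species present is a tertiary carbocation.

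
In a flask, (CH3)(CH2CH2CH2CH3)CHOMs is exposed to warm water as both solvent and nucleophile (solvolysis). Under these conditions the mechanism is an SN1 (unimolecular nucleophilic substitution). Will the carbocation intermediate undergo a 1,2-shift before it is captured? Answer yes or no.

The first-formed carbocation is secondary.
No single 1,2-shift to an adjacent carbon would produce a more-substituted cation than the one already present, so no rearrangement occurs.

no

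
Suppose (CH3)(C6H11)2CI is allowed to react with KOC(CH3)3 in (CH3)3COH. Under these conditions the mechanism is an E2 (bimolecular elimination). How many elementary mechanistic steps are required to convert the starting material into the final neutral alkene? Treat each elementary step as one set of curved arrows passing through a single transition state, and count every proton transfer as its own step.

1

Step 1: In one step, (CH3)3CO⁻ pulls off a β-proton, the C–I bond cleaves, and a C=C double bond forms between the α- and β-carbons (E2, anti elimination).
Total: 1 elementary step.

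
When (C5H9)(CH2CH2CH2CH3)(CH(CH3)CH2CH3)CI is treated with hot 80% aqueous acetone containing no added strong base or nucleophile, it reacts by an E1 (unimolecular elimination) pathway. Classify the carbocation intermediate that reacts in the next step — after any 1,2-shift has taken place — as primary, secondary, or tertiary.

tertiary

Step 1: Ionisation: the C–I σ-bond cleaves heterolytically; both bonding electrons depart with I⁻, leaving a tertiary carbocation at the α-carbon.
No single 1,2-shift to an adjacent carbon would give a more-substituted cation, so no rearrangement occurs.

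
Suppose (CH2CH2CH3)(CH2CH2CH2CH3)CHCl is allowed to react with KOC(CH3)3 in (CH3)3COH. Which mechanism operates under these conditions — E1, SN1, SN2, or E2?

E2

Conditions: a strong/bulky base with a secondary substrate bearing a β-hydrogen.
These conditions are the textbook signature of the E2 pathway.
A strong (often hindered) base removes a β-H in concert with loss of the leaving group — bimolecular elimination.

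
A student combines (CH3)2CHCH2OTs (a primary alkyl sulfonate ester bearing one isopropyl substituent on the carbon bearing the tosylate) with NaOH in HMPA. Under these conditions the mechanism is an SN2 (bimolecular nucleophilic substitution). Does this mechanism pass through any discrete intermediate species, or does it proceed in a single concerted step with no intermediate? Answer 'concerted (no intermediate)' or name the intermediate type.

concerted (no intermediate)

OH⁻ attacks the back face of the α-carbon while TsO⁻ departs with the C–O bonding pair — a single concerted displacement through a pentacoordinate transition state.
All bond changes occur in one transition state; no discrete intermediate is formed.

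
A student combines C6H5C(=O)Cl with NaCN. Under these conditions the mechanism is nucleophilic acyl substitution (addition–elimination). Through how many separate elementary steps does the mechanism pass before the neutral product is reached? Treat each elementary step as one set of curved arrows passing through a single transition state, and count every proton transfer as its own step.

Step 1: CN⁻ adds to the carbonyl carbon; the C=O π electrons shift onto oxygen and a tetrahedral alkoxide intermediate forms.
Step 2: Collapse of the tetrahedral intermediate: the alkoxide oxygen pushes its lone pair back to re-form C=O while Cl⁻ leaves.
Total: 2 elementary steps.

2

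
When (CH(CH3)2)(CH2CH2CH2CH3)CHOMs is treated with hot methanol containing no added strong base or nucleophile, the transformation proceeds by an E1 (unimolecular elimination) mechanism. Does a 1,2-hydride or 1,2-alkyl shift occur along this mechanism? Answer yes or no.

The first-formed carbocation is secondary.
The adjacent isopropyl carbon already bears 2 other carbon substituents and has a hydrogen to migrate; after a 1,2-hydride shift from that carbon the positive charge sits on a tertiary centre.
Tertiary is more stable than secondary, so the shift occurs.

yes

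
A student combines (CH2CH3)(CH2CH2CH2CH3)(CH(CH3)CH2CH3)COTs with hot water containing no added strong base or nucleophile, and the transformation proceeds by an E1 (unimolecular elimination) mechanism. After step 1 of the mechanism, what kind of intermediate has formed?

Step 1: Ionisation: the C–O σ-bond cleaves heterolytically; both bonding electrons depart with TsO⁻, leaving a tertiary carbocation at the α-carbon.
After step 1 the species present is a tertiary carbocation.

tertiary carbocation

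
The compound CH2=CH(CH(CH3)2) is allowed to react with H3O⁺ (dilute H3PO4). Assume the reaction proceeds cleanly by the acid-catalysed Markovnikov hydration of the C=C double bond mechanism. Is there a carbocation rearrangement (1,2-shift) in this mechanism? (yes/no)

yes

The first-formed carbocation is secondary.
The adjacent isopropyl carbon already bears 2 other carbon substituents and has a hydrogen to migrate; after a 1,2-hydride shift from that carbon the positive charge sits on a tertiary centre.
Tertiary is more stable than secondary, so the shift occurs.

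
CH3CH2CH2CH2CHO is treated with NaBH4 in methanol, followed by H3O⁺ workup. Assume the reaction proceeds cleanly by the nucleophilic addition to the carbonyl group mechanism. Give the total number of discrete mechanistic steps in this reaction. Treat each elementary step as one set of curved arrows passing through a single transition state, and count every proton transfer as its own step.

Step 1: H⁻ (delivered from BH4⁻) attacks the sp² carbonyl carbon; the C=O π bond breaks and the electrons end up as a lone pair on the alkoxide oxygen of the tetrahedral intermediate.
Step 2: The alkoxide picks up a proton during H3O⁺ workup to yield an alcohol.
Total: 2 elementary steps.

2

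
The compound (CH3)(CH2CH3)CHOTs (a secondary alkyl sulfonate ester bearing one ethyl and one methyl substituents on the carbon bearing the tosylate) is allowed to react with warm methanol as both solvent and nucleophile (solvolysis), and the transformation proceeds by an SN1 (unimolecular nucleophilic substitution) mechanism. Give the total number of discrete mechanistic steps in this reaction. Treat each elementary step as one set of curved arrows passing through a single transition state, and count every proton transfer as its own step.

Step 1: The C–O bond breaks with both electrons going to the tosylate; TsO⁻ leaves and a secondary carbocation remains.
(No 1,2-shift: no single shift to an adjacent carbon would give a more stable cation.)
Step 2: A lone pair on the oxygen of CH3OH attacks the carbocation, forming a new C–O σ-bond and an oxonium ion.
Step 3: Deprotonation of the oxonium oxygen by solvent methanol yields the neutral ether.
Total: 3 elementary steps.

3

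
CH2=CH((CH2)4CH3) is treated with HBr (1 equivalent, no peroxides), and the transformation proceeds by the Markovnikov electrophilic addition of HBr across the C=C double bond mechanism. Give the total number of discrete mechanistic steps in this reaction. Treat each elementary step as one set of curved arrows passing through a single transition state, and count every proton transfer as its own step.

Step 1: Electrophilic addition begins with the π(C=C) electrons forming a bond to the proton of HBr. Following Markovnikov's rule, the resulting cation is secondary. The H–Br bond breaks heterolytically, releasing Br⁻.
(No 1,2-shift: no single shift to an adjacent carbon would give a more stable cation.)
Step 2: The Br⁻ anion donates a lone pair to the carbocation, forming the new C–Br σ-bond and giving the neutral alkyl halide.
Total: 2 elementary steps.

2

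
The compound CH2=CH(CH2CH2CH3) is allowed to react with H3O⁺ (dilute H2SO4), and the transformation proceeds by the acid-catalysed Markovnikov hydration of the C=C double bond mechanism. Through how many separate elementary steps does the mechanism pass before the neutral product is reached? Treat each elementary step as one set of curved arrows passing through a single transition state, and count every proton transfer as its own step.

Step 1: The π electrons of the C=C bond attack a proton of H3O⁺; Markovnikov addition places the new C–H on the less-substituted alkene carbon, so the positive charge ends up on the more-substituted carbon — a secondary carbocation. H2O is released.
(No 1,2-shift: no single shift to an adjacent carbon would give a more stable cation.)
Step 2: Nucleophilic capture of the cation by H2O produces the protonated alcohol (an oxonium ion).
Step 3: Proton transfer from the O–H of the oxonium ion to H2O completes the catalytic cycle and yields the alcohol.
Total: 3 elementary steps.

3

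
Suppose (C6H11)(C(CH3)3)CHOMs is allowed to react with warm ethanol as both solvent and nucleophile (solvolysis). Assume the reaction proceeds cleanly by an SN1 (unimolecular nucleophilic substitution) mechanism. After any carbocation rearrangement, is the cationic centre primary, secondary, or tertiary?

tertiary

Step 1: Rate-determining heterolysis of the C–O bond gives MsO⁻ and a secondary carbocation.
Step 2: Carbocation rearrangement: a 1,2-hydride shift from the adjacent cyclohexyl carbon converts the initially-formed secondary cation into the more stable tertiary cation.
The cation rearranges from secondary to tertiary via a 1,2-hydride shift from the adjacent cyclohexyl carbon; the tertiary cation is what reacts next.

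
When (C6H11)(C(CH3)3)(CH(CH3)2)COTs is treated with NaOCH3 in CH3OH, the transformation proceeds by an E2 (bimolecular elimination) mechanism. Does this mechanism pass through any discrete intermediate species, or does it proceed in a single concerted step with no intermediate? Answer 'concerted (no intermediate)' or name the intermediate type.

In one step, CH3O⁻ pulls off a β-proton, the C–O bond cleaves, and a C=C double bond forms between the α- and β-carbons (E2, anti elimination).
All bond changes occur in one transition state; no discrete intermediate is formed.

concerted (no intermediate)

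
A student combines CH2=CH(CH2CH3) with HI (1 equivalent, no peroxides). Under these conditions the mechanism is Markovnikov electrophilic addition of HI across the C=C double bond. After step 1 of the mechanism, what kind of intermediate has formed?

secondary carbocation

Step 1: The π electrons of the C=C bond attack a proton of HI; Markovnikov addition places the new C–H on the less-substituted alkene carbon, so the positive charge ends up on the more-substituted carbon — a secondary carbocation. The H–I bond breaks heterolytically, releasing I⁻.
After step 1 the species present is a secondary carbocation.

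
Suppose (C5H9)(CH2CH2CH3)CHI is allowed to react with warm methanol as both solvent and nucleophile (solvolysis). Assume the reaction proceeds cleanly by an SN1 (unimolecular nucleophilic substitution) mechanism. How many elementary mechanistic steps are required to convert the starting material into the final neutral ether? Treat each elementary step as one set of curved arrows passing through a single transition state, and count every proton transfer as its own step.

Step 1: Rate-determining heterolysis of the C–I bond gives I⁻ and a secondary carbocation.
Step 2: Carbocation rearrangement: a 1,2-hydride shift from the adjacent cyclopentyl carbon converts the initially-formed secondary cation into the more stable tertiary cation.
Step 3: Nucleophilic capture: the oxygen of CH3OH bonds to the cationic carbon, producing an oxonium-ion intermediate.
Step 4: Proton transfer from the O–H of the oxonium ion to a solvent molecule delivers the neutral ether.
Total: 4 elementary steps.

4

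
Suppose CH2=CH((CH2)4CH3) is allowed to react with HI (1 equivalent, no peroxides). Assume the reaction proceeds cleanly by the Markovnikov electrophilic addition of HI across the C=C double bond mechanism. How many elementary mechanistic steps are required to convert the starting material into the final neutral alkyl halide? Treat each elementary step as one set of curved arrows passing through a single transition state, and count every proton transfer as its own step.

2

Step 1: Protonation of the alkene by HI: the π bond acts as the nucleophile and picks up H⁺, giving the more stable (Markovnikov) secondary carbocation. The H–I bond breaks heterolytically, releasing I⁻.
(No 1,2-shift: no single shift to an adjacent carbon would give a more stable cation.)
Step 2: I⁻ captures the cation: a lone pair on I⁻ fills the empty p orbital, producing the alkyl halide product.
Total: 2 elementary steps.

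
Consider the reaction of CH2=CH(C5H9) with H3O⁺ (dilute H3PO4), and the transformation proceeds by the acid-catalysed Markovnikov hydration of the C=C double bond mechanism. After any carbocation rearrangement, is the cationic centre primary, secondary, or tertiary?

Step 1: The π electrons of the C=C bond attack a proton of H3O⁺; Markovnikov addition places the new C–H on the less-substituted alkene carbon, so the positive charge ends up on the more-substituted carbon — a secondary carbocation. H2O is released.
Step 2: Carbocation rearrangement: a 1,2-hydride shift from the adjacent cyclopentyl carbon converts the initially-formed secondary cation into the more stable tertiary cation.
The cation rearranges from secondary to tertiary via a 1,2-hydride shift from the adjacent cyclopentyl carbon; the tertiary cation is what reacts next.

tertiary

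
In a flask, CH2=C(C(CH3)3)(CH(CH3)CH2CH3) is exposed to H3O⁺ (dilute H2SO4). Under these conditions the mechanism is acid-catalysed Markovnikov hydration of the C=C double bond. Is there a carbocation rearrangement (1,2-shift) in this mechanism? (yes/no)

The first-formed carbocation is tertiary.
No single 1,2-shift to an adjacent carbon would produce a more-substituted cation than the one already present, so no rearrangement occurs.

no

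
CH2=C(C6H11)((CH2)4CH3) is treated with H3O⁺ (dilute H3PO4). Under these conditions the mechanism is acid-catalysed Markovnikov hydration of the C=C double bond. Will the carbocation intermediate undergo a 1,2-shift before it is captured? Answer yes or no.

The first-formed carbocation is tertiary.
No single 1,2-shift to an adjacent carbon would produce a more-substituted cation than the one already present, so no rearrangement occurs.

no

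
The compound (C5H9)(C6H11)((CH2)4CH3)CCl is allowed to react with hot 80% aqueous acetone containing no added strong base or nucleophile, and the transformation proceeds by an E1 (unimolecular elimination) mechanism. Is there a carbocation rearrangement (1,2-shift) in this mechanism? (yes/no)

The first-formed carbocation is tertiary.
No single 1,2-shift to an adjacent carbon would produce a more-substituted cation than the one already present, so no rearrangement occurs.

no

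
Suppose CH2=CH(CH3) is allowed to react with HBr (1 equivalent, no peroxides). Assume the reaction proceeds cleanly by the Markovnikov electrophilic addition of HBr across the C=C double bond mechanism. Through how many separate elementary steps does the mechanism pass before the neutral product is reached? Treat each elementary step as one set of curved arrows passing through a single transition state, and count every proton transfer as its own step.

2

Step 1: Electrophilic addition begins with the π(C=C) electrons forming a bond to the proton of HBr. Following Markovnikov's rule, the resulting cation is secondary. The H–Br bond breaks heterolytically, releasing Br⁻.
(No 1,2-shift: no single shift to an adjacent carbon would give a more stable cation.)
Step 2: Br⁻ captures the cation: a lone pair on Br⁻ fills the empty p orbital, producing the alkyl halide product.
Total: 2 elementary steps.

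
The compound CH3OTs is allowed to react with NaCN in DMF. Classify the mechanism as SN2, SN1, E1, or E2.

Conditions: a methyl substrate with a strong nucleophile in the polar aprotic solvent DMF.
These conditions are the textbook signature of the SN2 pathway.
An unhindered substrate with a strong nucleophile in a polar aprotic solvent favours one-step backside displacement.

SN2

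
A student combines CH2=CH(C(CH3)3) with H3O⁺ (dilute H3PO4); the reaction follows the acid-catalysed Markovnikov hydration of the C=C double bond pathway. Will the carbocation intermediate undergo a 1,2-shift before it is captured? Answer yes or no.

The first-formed carbocation is secondary.
The adjacent tert-butyl carbon has no hydrogen but bears methyl groups; migration of one methyl with its bonding pair (a 1,2-methyl shift) places the charge on a tertiary centre.
Tertiary is more stable than secondary, so the shift occurs.

yes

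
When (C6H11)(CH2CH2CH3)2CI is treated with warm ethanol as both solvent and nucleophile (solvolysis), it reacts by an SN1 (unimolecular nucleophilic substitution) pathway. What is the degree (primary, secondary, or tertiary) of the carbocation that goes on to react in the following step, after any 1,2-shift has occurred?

Step 1: Unassisted departure of I⁻ (taking the C–I bonding pair) generates a tertiary carbocation.
No single 1,2-shift to an adjacent carbon would give a more-substituted cation, so no rearrangement occurs.

tertiary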